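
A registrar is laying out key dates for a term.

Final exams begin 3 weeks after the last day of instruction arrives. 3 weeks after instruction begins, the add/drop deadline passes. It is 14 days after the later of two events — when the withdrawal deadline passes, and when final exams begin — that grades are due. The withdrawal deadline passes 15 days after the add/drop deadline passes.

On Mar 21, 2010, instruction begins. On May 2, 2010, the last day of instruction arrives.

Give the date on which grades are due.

Instruction begins: Mar 21, 2010.
The add/drop deadline passes: Mar 21, 2010 + 3 weeks = Apr 11, 2010.
The withdrawal deadline passes: Apr 11, 2010 + 15 days = Apr 26, 2010.
The last day of instruction arrives: May 2, 2010.
Final exams begin: May 2, 2010 + 3 weeks = May 23, 2010.
Both prerequisites met — the withdrawal deadline passes (Apr 26, 2010), final exams begin (May 23, 2010); the later is May 23, 2010.
Grades are due: May 23, 2010 + 14 days = Jun 6, 2010.

Jun 6, 2010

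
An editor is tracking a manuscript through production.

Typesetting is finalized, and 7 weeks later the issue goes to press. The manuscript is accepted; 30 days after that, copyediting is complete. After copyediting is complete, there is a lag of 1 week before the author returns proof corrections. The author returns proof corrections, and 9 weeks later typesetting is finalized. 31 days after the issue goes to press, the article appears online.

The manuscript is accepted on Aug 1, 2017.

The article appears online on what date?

Jan 28, 2018

The manuscript is accepted: Aug 1, 2017.
Copyediting is complete: Aug 1, 2017 + 30 days = Aug 31, 2017.
The author returns proof corrections: Aug 31, 2017 + 1 week = Sep 7, 2017.
Typesetting is finalized: Sep 7, 2017 + 9 weeks = Nov 9, 2017.
The issue goes to press: Nov 9, 2017 + 7 weeks = Dec 28, 2017.
The article appears online: Dec 28, 2017 + 31 days = Jan 28, 2018.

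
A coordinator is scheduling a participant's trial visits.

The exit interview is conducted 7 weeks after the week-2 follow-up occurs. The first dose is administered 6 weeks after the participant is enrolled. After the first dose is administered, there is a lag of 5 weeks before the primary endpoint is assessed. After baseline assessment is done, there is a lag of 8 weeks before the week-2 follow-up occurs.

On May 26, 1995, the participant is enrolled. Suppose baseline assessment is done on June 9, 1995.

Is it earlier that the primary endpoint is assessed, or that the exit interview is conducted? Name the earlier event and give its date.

The primary endpoint is assessed — August 11, 1995

The participant is enrolled: May 26, 1995.
The first dose is administered: May 26, 1995 + 6 weeks = Jul 7, 1995.
The primary endpoint is assessed: Jul 7, 1995 + 5 weeks = Aug 11, 1995.
Baseline assessment is done: Jun 9, 1995.
The week-2 follow-up occurs: Jun 9, 1995 + 8 weeks = Aug 4, 1995.
The exit interview is conducted: Aug 4, 1995 + 7 weeks = Sep 22, 1995.
Comparing: the primary endpoint is assessed on Aug 11, 1995 vs the exit interview is conducted on Sep 22, 1995. Earlier: the primary endpoint is assessed.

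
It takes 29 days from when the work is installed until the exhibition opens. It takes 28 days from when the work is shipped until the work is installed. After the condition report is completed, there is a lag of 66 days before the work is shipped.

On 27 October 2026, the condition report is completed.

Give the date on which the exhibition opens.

27 February 2027

The condition report is completed: Oct 27, 2026.
The work is shipped: Oct 27, 2026 + 66 days = Jan 1, 2027.
The work is installed: Jan 1, 2027 + 28 days = Jan 29, 2027.
The exhibition opens: Jan 29, 2027 + 29 days = Feb 27, 2027.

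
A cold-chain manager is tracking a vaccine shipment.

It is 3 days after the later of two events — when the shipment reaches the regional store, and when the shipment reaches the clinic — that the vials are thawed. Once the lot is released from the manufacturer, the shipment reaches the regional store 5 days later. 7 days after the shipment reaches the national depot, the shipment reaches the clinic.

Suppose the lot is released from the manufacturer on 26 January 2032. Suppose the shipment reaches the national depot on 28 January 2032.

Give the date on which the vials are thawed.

The lot is released from the manufacturer: Jan 26, 2032.
The shipment reaches the regional store: Jan 26, 2032 + 5 days = Jan 31, 2032.
The shipment reaches the national depot: Jan 28, 2032.
The shipment reaches the clinic: Jan 28, 2032 + 7 days = Feb 4, 2032.
Both prerequisites met — the shipment reaches the regional store (Jan 31, 2032), the shipment reaches the clinic (Feb 4, 2032); the later is Feb 4, 2032.
The vials are thawed: Feb 4, 2032 + 3 days = Feb 7, 2032.

7 February 2032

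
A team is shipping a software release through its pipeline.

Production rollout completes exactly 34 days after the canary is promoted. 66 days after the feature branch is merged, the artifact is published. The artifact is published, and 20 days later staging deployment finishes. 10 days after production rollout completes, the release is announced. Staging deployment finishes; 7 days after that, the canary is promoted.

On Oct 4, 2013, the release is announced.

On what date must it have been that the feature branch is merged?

May 20, 2013

The release is announced: Oct 4, 2013.
Production rollout completes: Oct 4, 2013 − 10 days = Sep 24, 2013.
The canary is promoted: Sep 24, 2013 − 34 days = Aug 21, 2013.
Staging deployment finishes: Aug 21, 2013 − 7 days = Aug 14, 2013.
The artifact is published: Aug 14, 2013 − 20 days = Jul 25, 2013.
The feature branch is merged: Jul 25, 2013 − 66 days = May 20, 2013.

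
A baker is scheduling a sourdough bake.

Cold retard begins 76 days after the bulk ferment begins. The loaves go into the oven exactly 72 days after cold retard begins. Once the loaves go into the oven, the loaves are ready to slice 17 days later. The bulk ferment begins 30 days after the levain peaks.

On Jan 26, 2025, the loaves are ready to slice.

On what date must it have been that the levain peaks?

Jul 15, 2024

The loaves are ready to slice: Jan 26, 2025.
The loaves go into the oven: Jan 26, 2025 − 17 days = Jan 9, 2025.
Cold retard begins: Jan 9, 2025 − 72 days = Oct 29, 2024.
The bulk ferment begins: Oct 29, 2024 − 76 days = Aug 14, 2024.
The levain peaks: Aug 14, 2024 − 30 days = Jul 15, 2024.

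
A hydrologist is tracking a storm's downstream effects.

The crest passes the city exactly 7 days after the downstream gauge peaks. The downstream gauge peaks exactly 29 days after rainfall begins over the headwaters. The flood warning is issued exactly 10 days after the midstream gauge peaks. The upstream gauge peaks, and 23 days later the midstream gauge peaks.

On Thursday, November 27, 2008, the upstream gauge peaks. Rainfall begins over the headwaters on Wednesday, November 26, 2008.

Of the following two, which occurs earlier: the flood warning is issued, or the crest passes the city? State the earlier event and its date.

The flood warning is issued — Tuesday, December 30, 2008

The upstream gauge peaks: Nov 27, 2008.
The midstream gauge peaks: Nov 27, 2008 + 23 days = Dec 20, 2008.
The flood warning is issued: Dec 20, 2008 + 10 days = Dec 30, 2008.
Rainfall begins over the headwaters: Nov 26, 2008.
The downstream gauge peaks: Nov 26, 2008 + 29 days = Dec 25, 2008.
The crest passes the city: Dec 25, 2008 + 7 days = Jan 1, 2009.
Comparing: the flood warning is issued on Dec 30, 2008 vs the crest passes the city on Jan 1, 2009. Earlier: the flood warning is issued.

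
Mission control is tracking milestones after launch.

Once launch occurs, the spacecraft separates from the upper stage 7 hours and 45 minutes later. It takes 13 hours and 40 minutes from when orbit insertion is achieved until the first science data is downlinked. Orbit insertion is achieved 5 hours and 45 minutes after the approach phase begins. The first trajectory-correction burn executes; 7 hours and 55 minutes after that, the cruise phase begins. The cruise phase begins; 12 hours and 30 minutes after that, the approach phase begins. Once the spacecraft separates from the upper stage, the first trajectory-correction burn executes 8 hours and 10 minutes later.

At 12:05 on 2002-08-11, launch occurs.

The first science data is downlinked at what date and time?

Launch occurs: 12:05 Aug 11, 2002.
The spacecraft separates from the upper stage: 12:05 Aug 11, 2002 + 7h45m = 19:50 Aug 11, 2002.
The first trajectory-correction burn executes: 19:50 Aug 11, 2002 + 8h10m = 04:00 Aug 12, 2002.
The cruise phase begins: 04:00 Aug 12, 2002 + 7h55m = 11:55 Aug 12, 2002.
The approach phase begins: 11:55 Aug 12, 2002 + 12h30m = 00:25 Aug 13, 2002.
Orbit insertion is achieved: 00:25 Aug 13, 2002 + 5h45m = 06:10 Aug 13, 2002.
The first science data is downlinked: 06:10 Aug 13, 2002 + 13h40m = 19:50 Aug 13, 2002.

19:50 on 2002-08-13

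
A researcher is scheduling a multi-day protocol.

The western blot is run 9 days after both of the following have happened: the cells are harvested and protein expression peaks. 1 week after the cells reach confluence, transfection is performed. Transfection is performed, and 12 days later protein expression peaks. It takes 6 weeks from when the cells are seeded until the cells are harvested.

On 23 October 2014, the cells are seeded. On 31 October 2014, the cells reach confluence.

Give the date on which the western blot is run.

The cells are seeded: Oct 23, 2014.
The cells are harvested: Oct 23, 2014 + 6 weeks = Dec 4, 2014.
The cells reach confluence: Oct 31, 2014.
Transfection is performed: Oct 31, 2014 + 1 week = Nov 7, 2014.
Protein expression peaks: Nov 7, 2014 + 12 days = Nov 19, 2014.
Both prerequisites met — the cells are harvested (Dec 4, 2014), protein expression peaks (Nov 19, 2014); the later is Dec 4, 2014.
The western blot is run: Dec 4, 2014 + 9 days = Dec 13, 2014.

13 December 2014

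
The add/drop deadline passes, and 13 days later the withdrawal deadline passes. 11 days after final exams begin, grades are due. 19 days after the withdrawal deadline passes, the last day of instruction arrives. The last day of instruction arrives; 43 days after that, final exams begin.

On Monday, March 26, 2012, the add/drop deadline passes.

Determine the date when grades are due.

The add/drop deadline passes: Mar 26, 2012.
The withdrawal deadline passes: Mar 26, 2012 + 13 days = Apr 8, 2012.
The last day of instruction arrives: Apr 8, 2012 + 19 days = Apr 27, 2012.
Final exams begin: Apr 27, 2012 + 43 days = Jun 9, 2012.
Grades are due: Jun 9, 2012 + 11 days = Jun 20, 2012.

Wednesday, June 20, 2012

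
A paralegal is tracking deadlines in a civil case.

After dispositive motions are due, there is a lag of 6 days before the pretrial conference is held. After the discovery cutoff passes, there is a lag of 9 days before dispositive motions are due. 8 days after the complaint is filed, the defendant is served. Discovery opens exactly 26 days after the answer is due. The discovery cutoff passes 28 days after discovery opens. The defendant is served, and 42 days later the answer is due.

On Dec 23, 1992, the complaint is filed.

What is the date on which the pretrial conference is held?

Apr 21, 1993

The complaint is filed: Dec 23, 1992.
The defendant is served: Dec 23, 1992 + 8 days = Dec 31, 1992.
The answer is due: Dec 31, 1992 + 42 days = Feb 11, 1993.
Discovery opens: Feb 11, 1993 + 26 days = Mar 9, 1993.
The discovery cutoff passes: Mar 9, 1993 + 28 days = Apr 6, 1993.
Dispositive motions are due: Apr 6, 1993 + 9 days = Apr 15, 1993.
The pretrial conference is held: Apr 15, 1993 + 6 days = Apr 21, 1993.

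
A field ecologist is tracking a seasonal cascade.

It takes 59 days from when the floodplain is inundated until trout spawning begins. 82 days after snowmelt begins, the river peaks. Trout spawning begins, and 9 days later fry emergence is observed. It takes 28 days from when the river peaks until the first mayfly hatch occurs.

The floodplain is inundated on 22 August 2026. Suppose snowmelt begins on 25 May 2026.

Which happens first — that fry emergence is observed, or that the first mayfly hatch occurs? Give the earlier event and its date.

The first mayfly hatch occurs — 12 September 2026

The floodplain is inundated: Aug 22, 2026.
Trout spawning begins: Aug 22, 2026 + 59 days = Oct 20, 2026.
Fry emergence is observed: Oct 20, 2026 + 9 days = Oct 29, 2026.
Snowmelt begins: May 25, 2026.
The river peaks: May 25, 2026 + 82 days = Aug 15, 2026.
The first mayfly hatch occurs: Aug 15, 2026 + 28 days = Sep 12, 2026.
Comparing: fry emergence is observed on Oct 29, 2026 vs the first mayfly hatch occurs on Sep 12, 2026. Earlier: the first mayfly hatch occurs.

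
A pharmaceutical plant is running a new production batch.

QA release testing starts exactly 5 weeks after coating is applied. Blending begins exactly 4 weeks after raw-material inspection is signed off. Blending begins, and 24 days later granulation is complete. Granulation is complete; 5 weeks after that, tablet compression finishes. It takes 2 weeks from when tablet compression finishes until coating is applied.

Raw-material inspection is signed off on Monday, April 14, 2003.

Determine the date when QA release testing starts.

Raw-material inspection is signed off: Apr 14, 2003.
Blending begins: Apr 14, 2003 + 4 weeks = May 12, 2003.
Granulation is complete: May 12, 2003 + 24 days = Jun 5, 2003.
Tablet compression finishes: Jun 5, 2003 + 5 weeks = Jul 10, 2003.
Coating is applied: Jul 10, 2003 + 2 weeks = Jul 24, 2003.
QA release testing starts: Jul 24, 2003 + 5 weeks = Aug 28, 2003.

Thursday, August 28, 2003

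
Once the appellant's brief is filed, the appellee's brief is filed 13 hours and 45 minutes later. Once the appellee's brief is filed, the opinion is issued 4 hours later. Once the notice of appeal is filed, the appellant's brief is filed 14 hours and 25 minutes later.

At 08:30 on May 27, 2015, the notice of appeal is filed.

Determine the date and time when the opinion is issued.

The notice of appeal is filed: 08:30 May 27, 2015.
The appellant's brief is filed: 08:30 May 27, 2015 + 14h25m = 22:55 May 27, 2015.
The appellee's brief is filed: 22:55 May 27, 2015 + 13h45m = 12:40 May 28, 2015.
The opinion is issued: 12:40 May 28, 2015 + 4h = 16:40 May 28, 2015.

16:40 on May 28, 2015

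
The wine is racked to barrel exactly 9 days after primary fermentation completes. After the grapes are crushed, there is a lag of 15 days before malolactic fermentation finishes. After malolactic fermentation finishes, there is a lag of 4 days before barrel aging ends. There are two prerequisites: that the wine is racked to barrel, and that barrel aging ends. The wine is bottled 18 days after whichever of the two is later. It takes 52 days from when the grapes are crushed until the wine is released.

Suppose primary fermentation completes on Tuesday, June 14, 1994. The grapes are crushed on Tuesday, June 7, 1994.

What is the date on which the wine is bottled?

Primary fermentation completes: Jun 14, 1994.
The wine is racked to barrel: Jun 14, 1994 + 9 days = Jun 23, 1994.
The grapes are crushed: Jun 7, 1994.
Malolactic fermentation finishes: Jun 7, 1994 + 15 days = Jun 22, 1994.
Barrel aging ends: Jun 22, 1994 + 4 days = Jun 26, 1994.
Both prerequisites met — the wine is racked to barrel (Jun 23, 1994), barrel aging ends (Jun 26, 1994); the later is Jun 26, 1994.
The wine is bottled: Jun 26, 1994 + 18 days = Jul 14, 1994.

Thursday, July 14, 1994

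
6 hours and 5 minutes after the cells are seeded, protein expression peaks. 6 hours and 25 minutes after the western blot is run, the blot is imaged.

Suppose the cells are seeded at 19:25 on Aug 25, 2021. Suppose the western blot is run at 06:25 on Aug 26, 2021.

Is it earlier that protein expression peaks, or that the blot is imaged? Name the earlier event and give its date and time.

Protein expression peaks — 01:30 on Aug 26, 2021

The cells are seeded: 19:25 Aug 25, 2021.
Protein expression peaks: 19:25 Aug 25, 2021 + 6h05m = 01:30 Aug 26, 2021.
The western blot is run: 06:25 Aug 26, 2021.
The blot is imaged: 06:25 Aug 26, 2021 + 6h25m = 12:50 Aug 26, 2021.
Comparing: protein expression peaks at 01:30 Aug 26, 2021 vs the blot is imaged at 12:50 Aug 26, 2021. Earlier: protein expression peaks.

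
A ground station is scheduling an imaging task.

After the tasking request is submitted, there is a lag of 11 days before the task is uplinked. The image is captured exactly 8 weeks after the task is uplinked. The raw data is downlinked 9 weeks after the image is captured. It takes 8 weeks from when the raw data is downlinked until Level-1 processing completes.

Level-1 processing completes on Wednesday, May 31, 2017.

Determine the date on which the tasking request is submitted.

Level-1 processing completes: May 31, 2017.
The raw data is downlinked: May 31, 2017 − 8 weeks = Apr 5, 2017.
The image is captured: Apr 5, 2017 − 9 weeks = Feb 1, 2017.
The task is uplinked: Feb 1, 2017 − 8 weeks = Dec 7, 2016.
The tasking request is submitted: Dec 7, 2016 − 11 days = Nov 26, 2016.

Saturday, November 26, 2016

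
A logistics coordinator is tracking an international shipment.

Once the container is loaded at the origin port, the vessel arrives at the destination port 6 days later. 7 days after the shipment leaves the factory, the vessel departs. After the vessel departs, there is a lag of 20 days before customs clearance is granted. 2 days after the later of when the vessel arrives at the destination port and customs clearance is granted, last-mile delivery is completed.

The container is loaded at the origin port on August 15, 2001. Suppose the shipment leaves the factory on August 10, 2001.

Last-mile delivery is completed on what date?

The container is loaded at the origin port: Aug 15, 2001.
The vessel arrives at the destination port: Aug 15, 2001 + 6 days = Aug 21, 2001.
The shipment leaves the factory: Aug 10, 2001.
The vessel departs: Aug 10, 2001 + 7 days = Aug 17, 2001.
Customs clearance is granted: Aug 17, 2001 + 20 days = Sep 6, 2001.
Both prerequisites met — the vessel arrives at the destination port (Aug 21, 2001), customs clearance is granted (Sep 6, 2001); the later is Sep 6, 2001.
Last-mile delivery is completed: Sep 6, 2001 + 2 days = Sep 8, 2001.

September 8, 2001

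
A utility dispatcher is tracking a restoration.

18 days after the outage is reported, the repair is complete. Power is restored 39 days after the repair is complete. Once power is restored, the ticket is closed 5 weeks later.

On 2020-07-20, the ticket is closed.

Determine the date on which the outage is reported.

2020-04-19

The ticket is closed: Jul 20, 2020.
Power is restored: Jul 20, 2020 − 5 weeks = Jun 15, 2020.
The repair is complete: Jun 15, 2020 − 39 days = May 7, 2020.
The outage is reported: May 7, 2020 − 18 days = Apr 19, 2020.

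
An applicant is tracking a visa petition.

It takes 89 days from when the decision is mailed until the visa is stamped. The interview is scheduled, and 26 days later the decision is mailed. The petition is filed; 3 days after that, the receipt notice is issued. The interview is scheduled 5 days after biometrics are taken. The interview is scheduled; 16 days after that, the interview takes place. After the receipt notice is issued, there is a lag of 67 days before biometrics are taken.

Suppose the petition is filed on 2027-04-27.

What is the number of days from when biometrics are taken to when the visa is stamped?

Causal path: biometrics are taken → the interview is scheduled → the decision is mailed → the visa is stamped.
Total delay along the path: 5 + 26 + 89 = 120 days.

120 days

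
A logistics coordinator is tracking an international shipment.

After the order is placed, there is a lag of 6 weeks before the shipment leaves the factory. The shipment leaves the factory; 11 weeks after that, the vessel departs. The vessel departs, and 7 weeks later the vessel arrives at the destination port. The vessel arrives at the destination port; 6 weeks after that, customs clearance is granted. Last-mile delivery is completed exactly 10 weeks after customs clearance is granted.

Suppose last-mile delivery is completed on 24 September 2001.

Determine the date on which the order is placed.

18 December 2000

Last-mile delivery is completed: Sep 24, 2001.
Customs clearance is granted: Sep 24, 2001 − 10 weeks = Jul 16, 2001.
The vessel arrives at the destination port: Jul 16, 2001 − 6 weeks = Jun 4, 2001.
The vessel departs: Jun 4, 2001 − 7 weeks = Apr 16, 2001.
The shipment leaves the factory: Apr 16, 2001 − 11 weeks = Jan 29, 2001.
The order is placed: Jan 29, 2001 − 6 weeks = Dec 18, 2000.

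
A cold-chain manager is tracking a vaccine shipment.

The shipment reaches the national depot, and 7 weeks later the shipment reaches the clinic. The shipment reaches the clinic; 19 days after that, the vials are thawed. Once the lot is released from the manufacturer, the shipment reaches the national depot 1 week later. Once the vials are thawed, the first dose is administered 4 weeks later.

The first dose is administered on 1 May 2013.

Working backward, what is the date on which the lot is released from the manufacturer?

The first dose is administered: May 1, 2013.
The vials are thawed: May 1, 2013 − 4 weeks = Apr 3, 2013.
The shipment reaches the clinic: Apr 3, 2013 − 19 days = Mar 15, 2013.
The shipment reaches the national depot: Mar 15, 2013 − 7 weeks = Jan 25, 2013.
The lot is released from the manufacturer: Jan 25, 2013 − 1 week = Jan 18, 2013.

18 January 2013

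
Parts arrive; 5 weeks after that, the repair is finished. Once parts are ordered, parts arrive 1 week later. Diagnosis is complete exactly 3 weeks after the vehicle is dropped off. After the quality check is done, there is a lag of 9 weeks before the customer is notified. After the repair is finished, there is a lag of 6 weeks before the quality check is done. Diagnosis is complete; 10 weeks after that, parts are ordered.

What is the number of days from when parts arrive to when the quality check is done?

Causal path: parts arrive → the repair is finished → the quality check is done.
Total delay along the path: 5 + 6 weeks = 11 weeks = 77 days.

77 days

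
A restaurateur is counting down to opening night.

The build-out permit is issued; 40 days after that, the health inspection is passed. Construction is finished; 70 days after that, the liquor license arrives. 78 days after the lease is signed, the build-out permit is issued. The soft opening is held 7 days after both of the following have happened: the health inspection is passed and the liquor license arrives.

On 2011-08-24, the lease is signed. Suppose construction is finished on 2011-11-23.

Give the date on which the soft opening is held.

2012-02-08

The lease is signed: Aug 24, 2011.
The build-out permit is issued: Aug 24, 2011 + 78 days = Nov 10, 2011.
The health inspection is passed: Nov 10, 2011 + 40 days = Dec 20, 2011.
Construction is finished: Nov 23, 2011.
The liquor license arrives: Nov 23, 2011 + 70 days = Feb 1, 2012.
Both prerequisites met — the health inspection is passed (Dec 20, 2011), the liquor license arrives (Feb 1, 2012); the later is Feb 1, 2012.
The soft opening is held: Feb 1, 2012 + 7 days = Feb 8, 2012.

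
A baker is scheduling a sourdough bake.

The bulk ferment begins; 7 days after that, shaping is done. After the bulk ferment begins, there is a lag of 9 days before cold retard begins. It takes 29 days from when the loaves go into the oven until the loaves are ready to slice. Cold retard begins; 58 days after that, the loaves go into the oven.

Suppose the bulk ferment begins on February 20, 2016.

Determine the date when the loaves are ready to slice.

The bulk ferment begins: Feb 20, 2016.
Cold retard begins: Feb 20, 2016 + 9 days = Feb 29, 2016.
The loaves go into the oven: Feb 29, 2016 + 58 days = Apr 27, 2016.
The loaves are ready to slice: Apr 27, 2016 + 29 days = May 26, 2016.

May 26, 2016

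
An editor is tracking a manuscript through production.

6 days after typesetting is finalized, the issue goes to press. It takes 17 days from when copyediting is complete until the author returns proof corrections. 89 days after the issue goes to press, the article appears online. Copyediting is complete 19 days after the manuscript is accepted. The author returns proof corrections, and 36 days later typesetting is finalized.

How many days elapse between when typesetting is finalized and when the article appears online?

Causal path: typesetting is finalized → the issue goes to press → the article appears online.
Total delay along the path: 6 + 89 = 95 days.

95 days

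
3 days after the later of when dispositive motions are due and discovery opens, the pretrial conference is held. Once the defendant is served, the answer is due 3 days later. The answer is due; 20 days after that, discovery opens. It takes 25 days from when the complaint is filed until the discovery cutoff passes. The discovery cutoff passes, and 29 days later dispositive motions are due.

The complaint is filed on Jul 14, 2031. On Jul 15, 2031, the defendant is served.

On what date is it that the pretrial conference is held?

Sep 9, 2031

The complaint is filed: Jul 14, 2031.
The discovery cutoff passes: Jul 14, 2031 + 25 days = Aug 8, 2031.
Dispositive motions are due: Aug 8, 2031 + 29 days = Sep 6, 2031.
The defendant is served: Jul 15, 2031.
The answer is due: Jul 15, 2031 + 3 days = Jul 18, 2031.
Discovery opens: Jul 18, 2031 + 20 days = Aug 7, 2031.
Both prerequisites met — dispositive motions are due (Sep 6, 2031), discovery opens (Aug 7, 2031); the later is Sep 6, 2031.
The pretrial conference is held: Sep 6, 2031 + 3 days = Sep 9, 2031.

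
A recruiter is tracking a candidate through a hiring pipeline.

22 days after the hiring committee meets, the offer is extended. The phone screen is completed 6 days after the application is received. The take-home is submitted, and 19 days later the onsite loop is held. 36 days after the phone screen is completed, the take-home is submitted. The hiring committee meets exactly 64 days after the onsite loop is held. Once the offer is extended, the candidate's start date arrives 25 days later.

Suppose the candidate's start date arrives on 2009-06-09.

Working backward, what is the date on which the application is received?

2008-12-19

The candidate's start date arrives: Jun 9, 2009.
The offer is extended: Jun 9, 2009 − 25 days = May 15, 2009.
The hiring committee meets: May 15, 2009 − 22 days = Apr 23, 2009.
The onsite loop is held: Apr 23, 2009 − 64 days = Feb 18, 2009.
The take-home is submitted: Feb 18, 2009 − 19 days = Jan 30, 2009.
The phone screen is completed: Jan 30, 2009 − 36 days = Dec 25, 2008.
The application is received: Dec 25, 2008 − 6 days = Dec 19, 2008.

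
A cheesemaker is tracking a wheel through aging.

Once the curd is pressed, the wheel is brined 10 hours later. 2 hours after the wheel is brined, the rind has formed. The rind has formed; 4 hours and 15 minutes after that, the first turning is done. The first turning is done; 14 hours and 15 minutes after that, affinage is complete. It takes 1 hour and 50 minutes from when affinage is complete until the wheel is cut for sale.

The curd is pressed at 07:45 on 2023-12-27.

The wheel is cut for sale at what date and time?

The curd is pressed: 07:45 Dec 27, 2023.
The wheel is brined: 07:45 Dec 27, 2023 + 10h = 17:45 Dec 27, 2023.
The rind has formed: 17:45 Dec 27, 2023 + 2h = 19:45 Dec 27, 2023.
The first turning is done: 19:45 Dec 27, 2023 + 4h15m = 00:00 Dec 28, 2023.
Affinage is complete: 00:00 Dec 28, 2023 + 14h15m = 14:15 Dec 28, 2023.
The wheel is cut for sale: 14:15 Dec 28, 2023 + 1h50m = 16:05 Dec 28, 2023.

16:05 on 2023-12-28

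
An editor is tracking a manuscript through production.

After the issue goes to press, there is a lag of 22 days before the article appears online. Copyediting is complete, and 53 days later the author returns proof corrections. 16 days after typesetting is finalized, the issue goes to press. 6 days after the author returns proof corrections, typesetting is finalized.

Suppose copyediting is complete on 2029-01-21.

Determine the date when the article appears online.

2029-04-28

Copyediting is complete: Jan 21, 2029.
The author returns proof corrections: Jan 21, 2029 + 53 days = Mar 15, 2029.
Typesetting is finalized: Mar 15, 2029 + 6 days = Mar 21, 2029.
The issue goes to press: Mar 21, 2029 + 16 days = Apr 6, 2029.
The article appears online: Apr 6, 2029 + 22 days = Apr 28, 2029.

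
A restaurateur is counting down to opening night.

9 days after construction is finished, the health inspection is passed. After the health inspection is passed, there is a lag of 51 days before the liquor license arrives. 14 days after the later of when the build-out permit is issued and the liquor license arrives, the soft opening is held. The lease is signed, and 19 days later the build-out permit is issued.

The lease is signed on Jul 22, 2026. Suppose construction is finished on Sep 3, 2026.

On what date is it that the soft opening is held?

The lease is signed: Jul 22, 2026.
The build-out permit is issued: Jul 22, 2026 + 19 days = Aug 10, 2026.
Construction is finished: Sep 3, 2026.
The health inspection is passed: Sep 3, 2026 + 9 days = Sep 12, 2026.
The liquor license arrives: Sep 12, 2026 + 51 days = Nov 2, 2026.
Both prerequisites met — the build-out permit is issued (Aug 10, 2026), the liquor license arrives (Nov 2, 2026); the later is Nov 2, 2026.
The soft opening is held: Nov 2, 2026 + 14 days = Nov 16, 2026.

Nov 16, 2026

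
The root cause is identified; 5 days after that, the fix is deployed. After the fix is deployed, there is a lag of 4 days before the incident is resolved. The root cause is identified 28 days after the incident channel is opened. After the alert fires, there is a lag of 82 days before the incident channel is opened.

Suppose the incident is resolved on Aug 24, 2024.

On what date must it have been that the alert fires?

Apr 27, 2024

The incident is resolved: Aug 24, 2024.
The fix is deployed: Aug 24, 2024 − 4 days = Aug 20, 2024.
The root cause is identified: Aug 20, 2024 − 5 days = Aug 15, 2024.
The incident channel is opened: Aug 15, 2024 − 28 days = Jul 18, 2024.
The alert fires: Jul 18, 2024 − 82 days = Apr 27, 2024.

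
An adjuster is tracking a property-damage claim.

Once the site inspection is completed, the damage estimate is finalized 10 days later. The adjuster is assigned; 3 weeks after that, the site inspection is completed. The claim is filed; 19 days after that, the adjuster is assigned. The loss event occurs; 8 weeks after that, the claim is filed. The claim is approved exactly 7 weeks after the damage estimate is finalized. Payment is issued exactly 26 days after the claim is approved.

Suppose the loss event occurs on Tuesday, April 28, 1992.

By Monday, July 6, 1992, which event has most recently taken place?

The loss event occurs: Apr 28, 1992.
The claim is filed: Apr 28, 1992 + 8 weeks = Jun 23, 1992.
The adjuster is assigned: Jun 23, 1992 + 19 days = Jul 12, 1992.
The site inspection is completed: Jul 12, 1992 + 3 weeks = Aug 2, 1992.
The damage estimate is finalized: Aug 2, 1992 + 10 days = Aug 12, 1992.
The claim is approved: Aug 12, 1992 + 7 weeks = Sep 30, 1992.
Payment is issued: Sep 30, 1992 + 26 days = Oct 26, 1992.
Jul 6, 1992 falls between when the claim is filed (Jun 23, 1992) and when the adjuster is assigned (Jul 12, 1992).

The claim is filed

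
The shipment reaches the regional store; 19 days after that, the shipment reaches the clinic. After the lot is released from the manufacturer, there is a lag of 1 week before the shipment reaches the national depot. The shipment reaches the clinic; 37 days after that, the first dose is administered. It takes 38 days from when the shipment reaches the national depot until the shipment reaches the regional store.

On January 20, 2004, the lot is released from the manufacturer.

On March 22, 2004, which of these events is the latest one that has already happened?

The shipment reaches the regional store

The lot is released from the manufacturer: Jan 20, 2004.
The shipment reaches the national depot: Jan 20, 2004 + 1 week = Jan 27, 2004.
The shipment reaches the regional store: Jan 27, 2004 + 38 days = Mar 5, 2004.
The shipment reaches the clinic: Mar 5, 2004 + 19 days = Mar 24, 2004.
The first dose is administered: Mar 24, 2004 + 37 days = Apr 30, 2004.
Mar 22, 2004 falls between when the shipment reaches the regional store (Mar 5, 2004) and when the shipment reaches the clinic (Mar 24, 2004).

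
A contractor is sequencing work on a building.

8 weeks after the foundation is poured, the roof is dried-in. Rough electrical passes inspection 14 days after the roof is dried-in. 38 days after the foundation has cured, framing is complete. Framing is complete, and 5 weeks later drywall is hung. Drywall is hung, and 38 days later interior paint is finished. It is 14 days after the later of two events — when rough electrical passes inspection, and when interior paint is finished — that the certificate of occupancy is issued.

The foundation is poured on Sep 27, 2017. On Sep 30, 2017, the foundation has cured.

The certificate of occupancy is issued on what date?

The foundation is poured: Sep 27, 2017.
The roof is dried-in: Sep 27, 2017 + 8 weeks = Nov 22, 2017.
Rough electrical passes inspection: Nov 22, 2017 + 14 days = Dec 6, 2017.
The foundation has cured: Sep 30, 2017.
Framing is complete: Sep 30, 2017 + 38 days = Nov 7, 2017.
Drywall is hung: Nov 7, 2017 + 5 weeks = Dec 12, 2017.
Interior paint is finished: Dec 12, 2017 + 38 days = Jan 19, 2018.
Both prerequisites met — rough electrical passes inspection (Dec 6, 2017), interior paint is finished (Jan 19, 2018); the later is Jan 19, 2018.
The certificate of occupancy is issued: Jan 19, 2018 + 14 days = Feb 2, 2018.

Feb 2, 2018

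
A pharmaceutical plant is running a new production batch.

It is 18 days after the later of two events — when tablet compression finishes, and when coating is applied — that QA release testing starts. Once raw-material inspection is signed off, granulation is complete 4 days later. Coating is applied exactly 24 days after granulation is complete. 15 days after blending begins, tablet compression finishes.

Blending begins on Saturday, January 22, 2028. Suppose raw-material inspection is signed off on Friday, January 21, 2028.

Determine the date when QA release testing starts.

Blending begins: Jan 22, 2028.
Tablet compression finishes: Jan 22, 2028 + 15 days = Feb 6, 2028.
Raw-material inspection is signed off: Jan 21, 2028.
Granulation is complete: Jan 21, 2028 + 4 days = Jan 25, 2028.
Coating is applied: Jan 25, 2028 + 24 days = Feb 18, 2028.
Both prerequisites met — tablet compression finishes (Feb 6, 2028), coating is applied (Feb 18, 2028); the later is Feb 18, 2028.
QA release testing starts: Feb 18, 2028 + 18 days = Mar 7, 2028.

Tuesday, March 7, 2028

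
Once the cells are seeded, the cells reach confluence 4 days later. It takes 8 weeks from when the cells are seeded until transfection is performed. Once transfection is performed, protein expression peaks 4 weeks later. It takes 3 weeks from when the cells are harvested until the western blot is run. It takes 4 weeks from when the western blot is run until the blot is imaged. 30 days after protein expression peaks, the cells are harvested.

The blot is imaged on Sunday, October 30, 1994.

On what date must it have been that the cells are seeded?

The blot is imaged: Oct 30, 1994.
The western blot is run: Oct 30, 1994 − 4 weeks = Oct 2, 1994.
The cells are harvested: Oct 2, 1994 − 3 weeks = Sep 11, 1994.
Protein expression peaks: Sep 11, 1994 − 30 days = Aug 12, 1994.
Transfection is performed: Aug 12, 1994 − 4 weeks = Jul 15, 1994.
The cells are seeded: Jul 15, 1994 − 8 weeks = May 20, 1994.

Friday, May 20, 1994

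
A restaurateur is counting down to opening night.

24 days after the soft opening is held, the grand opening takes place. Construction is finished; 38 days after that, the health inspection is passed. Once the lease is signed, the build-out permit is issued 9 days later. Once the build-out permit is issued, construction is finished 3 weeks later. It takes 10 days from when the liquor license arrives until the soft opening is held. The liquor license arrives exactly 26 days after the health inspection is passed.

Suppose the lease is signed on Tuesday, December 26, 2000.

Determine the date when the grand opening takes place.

The lease is signed: Dec 26, 2000.
The build-out permit is issued: Dec 26, 2000 + 9 days = Jan 4, 2001.
Construction is finished: Jan 4, 2001 + 3 weeks = Jan 25, 2001.
The health inspection is passed: Jan 25, 2001 + 38 days = Mar 4, 2001.
The liquor license arrives: Mar 4, 2001 + 26 days = Mar 30, 2001.
The soft opening is held: Mar 30, 2001 + 10 days = Apr 9, 2001.
The grand opening takes place: Apr 9, 2001 + 24 days = May 3, 2001.

Thursday, May 3, 2001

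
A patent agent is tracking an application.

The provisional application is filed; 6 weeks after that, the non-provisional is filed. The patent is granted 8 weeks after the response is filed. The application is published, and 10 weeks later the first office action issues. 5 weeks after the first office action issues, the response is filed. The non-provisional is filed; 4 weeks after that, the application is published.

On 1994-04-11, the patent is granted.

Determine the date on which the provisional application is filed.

1993-08-23

The patent is granted: Apr 11, 1994.
The response is filed: Apr 11, 1994 − 8 weeks = Feb 14, 1994.
The first office action issues: Feb 14, 1994 − 5 weeks = Jan 10, 1994.
The application is published: Jan 10, 1994 − 10 weeks = Nov 1, 1993.
The non-provisional is filed: Nov 1, 1993 − 4 weeks = Oct 4, 1993.
The provisional application is filed: Oct 4, 1993 − 6 weeks = Aug 23, 1993.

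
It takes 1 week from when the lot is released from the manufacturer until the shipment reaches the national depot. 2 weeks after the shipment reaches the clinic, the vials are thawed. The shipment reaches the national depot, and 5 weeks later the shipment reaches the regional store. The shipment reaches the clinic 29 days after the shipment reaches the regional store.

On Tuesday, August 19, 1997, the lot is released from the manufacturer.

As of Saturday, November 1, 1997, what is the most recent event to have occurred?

The shipment reaches the clinic

The lot is released from the manufacturer: Aug 19, 1997.
The shipment reaches the national depot: Aug 19, 1997 + 1 week = Aug 26, 1997.
The shipment reaches the regional store: Aug 26, 1997 + 5 weeks = Sep 30, 1997.
The shipment reaches the clinic: Sep 30, 1997 + 29 days = Oct 29, 1997.
The vials are thawed: Oct 29, 1997 + 2 weeks = Nov 12, 1997.
Nov 1, 1997 falls between when the shipment reaches the clinic (Oct 29, 1997) and when the vials are thawed (Nov 12, 1997).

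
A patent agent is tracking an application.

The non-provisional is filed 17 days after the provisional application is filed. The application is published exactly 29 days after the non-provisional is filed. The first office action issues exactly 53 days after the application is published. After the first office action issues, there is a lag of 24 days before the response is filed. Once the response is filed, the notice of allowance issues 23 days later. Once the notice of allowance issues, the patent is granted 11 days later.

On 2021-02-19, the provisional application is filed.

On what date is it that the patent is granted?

The provisional application is filed: Feb 19, 2021.
The non-provisional is filed: Feb 19, 2021 + 17 days = Mar 8, 2021.
The application is published: Mar 8, 2021 + 29 days = Apr 6, 2021.
The first office action issues: Apr 6, 2021 + 53 days = May 29, 2021.
The response is filed: May 29, 2021 + 24 days = Jun 22, 2021.
The notice of allowance issues: Jun 22, 2021 + 23 days = Jul 15, 2021.
The patent is granted: Jul 15, 2021 + 11 days = Jul 26, 2021.

2021-07-26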